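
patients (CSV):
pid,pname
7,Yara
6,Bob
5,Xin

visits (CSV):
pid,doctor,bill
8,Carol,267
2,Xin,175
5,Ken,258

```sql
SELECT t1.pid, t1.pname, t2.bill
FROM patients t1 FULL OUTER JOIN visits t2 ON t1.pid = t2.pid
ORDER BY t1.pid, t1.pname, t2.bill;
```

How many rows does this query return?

5

FULL OUTER JOIN keeps every row from both sides; unmatched rows get NULL for the other side's columns.
Matching on t1.pid = t2.pid.
- pid=7: no t2 row matches, row kept with t2 columns NULL.
- pid=6: no t2 row matches, row kept with t2 columns NULL.
- pid=5: 1 matching t2 row(s), so 1 row(s) emitted.
- plus 2 unmatched t2 row(s), each kept with NULL t1 columns.
Total: 1 matched + 4 padded = 5 rows.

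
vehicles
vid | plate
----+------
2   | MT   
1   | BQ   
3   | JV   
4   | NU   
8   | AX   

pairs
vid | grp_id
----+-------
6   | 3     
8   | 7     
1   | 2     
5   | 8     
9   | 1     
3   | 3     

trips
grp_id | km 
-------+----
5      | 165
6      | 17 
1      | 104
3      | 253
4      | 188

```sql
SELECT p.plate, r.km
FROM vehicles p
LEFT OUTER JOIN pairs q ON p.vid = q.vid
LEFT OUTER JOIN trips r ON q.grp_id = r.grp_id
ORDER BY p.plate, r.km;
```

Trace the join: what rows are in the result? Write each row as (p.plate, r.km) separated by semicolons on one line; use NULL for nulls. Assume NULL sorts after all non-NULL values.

(AX, NULL); (BQ, NULL); (JV, 253); (MT, NULL); (NU, NULL)

Evaluate left to right. First `vehicles p LEFT JOIN pairs q` on vid: 5 row(s).
Then LEFT JOIN `trips r` on grp_id: each of those 5 rows is kept; rows whose q.grp_id has no match in r get NULL for r's columns.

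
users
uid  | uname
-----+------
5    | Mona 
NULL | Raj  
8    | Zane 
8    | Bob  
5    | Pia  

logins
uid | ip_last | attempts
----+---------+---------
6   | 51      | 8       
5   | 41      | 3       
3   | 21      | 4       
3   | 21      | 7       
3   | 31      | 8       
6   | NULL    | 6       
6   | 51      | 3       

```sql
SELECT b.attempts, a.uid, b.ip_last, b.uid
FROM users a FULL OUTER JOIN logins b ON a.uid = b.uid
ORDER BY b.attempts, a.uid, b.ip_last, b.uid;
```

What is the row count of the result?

FULL OUTER JOIN keeps every row from both sides; unmatched rows get NULL for the other side's columns.
Matching on a.uid = b.uid. A NULL in a compared column never satisfies the condition.
Matched pairs: 2; unmatched a rows kept: 3; unmatched b rows kept: 6.
Total: 2 matched + 9 padded = 11 rows.

11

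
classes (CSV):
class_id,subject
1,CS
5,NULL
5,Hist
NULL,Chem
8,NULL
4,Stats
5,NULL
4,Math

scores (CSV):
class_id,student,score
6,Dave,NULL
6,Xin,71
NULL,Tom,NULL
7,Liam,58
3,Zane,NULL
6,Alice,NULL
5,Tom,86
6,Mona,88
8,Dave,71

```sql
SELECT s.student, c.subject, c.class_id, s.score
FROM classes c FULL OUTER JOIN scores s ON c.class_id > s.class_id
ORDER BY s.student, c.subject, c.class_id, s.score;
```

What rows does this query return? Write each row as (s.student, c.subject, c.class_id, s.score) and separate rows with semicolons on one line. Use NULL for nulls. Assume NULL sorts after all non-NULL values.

FULL OUTER JOIN keeps every row from both sides; unmatched rows get NULL for the other side's columns.
Matching on c.class_id > s.class_id. A NULL in a compared column never satisfies the condition.
- c[0] class_id=1 → no match; kept with NULLs on the s side.
- c[1] class_id=5 → 1 match(es) in s → 1 row(s).
- c[2] class_id=5 → 1 match(es) in s → 1 row(s).
- c[3] class_id=NULL → no match; kept with NULLs on the s side.
- c[4] class_id=8 → 7 match(es) in s → 7 row(s).
- c[5] class_id=4 → 1 match(es) in s → 1 row(s).
- c[6] class_id=5 → 1 match(es) in s → 1 row(s).
- c[7] class_id=4 → 1 match(es) in s → 1 row(s).
- 2 s row(s) had no c match → kept, c columns NULL.

(Alice, NULL, 8, NULL); (Dave, NULL, 8, NULL); (Dave, NULL, NULL, 71); (Liam, NULL, 8, 58); (Mona, NULL, 8, 88); (Tom, NULL, 8, 86); (Tom, NULL, NULL, NULL); (Xin, NULL, 8, 71); (Zane, Hist, 5, NULL); (Zane, Math, 4, NULL); (Zane, Stats, 4, NULL); (Zane, NULL, 5, NULL); (Zane, NULL, 5, NULL); (Zane, NULL, 8, NULL); (NULL, CS, 1, NULL); (NULL, Chem, NULL, NULL)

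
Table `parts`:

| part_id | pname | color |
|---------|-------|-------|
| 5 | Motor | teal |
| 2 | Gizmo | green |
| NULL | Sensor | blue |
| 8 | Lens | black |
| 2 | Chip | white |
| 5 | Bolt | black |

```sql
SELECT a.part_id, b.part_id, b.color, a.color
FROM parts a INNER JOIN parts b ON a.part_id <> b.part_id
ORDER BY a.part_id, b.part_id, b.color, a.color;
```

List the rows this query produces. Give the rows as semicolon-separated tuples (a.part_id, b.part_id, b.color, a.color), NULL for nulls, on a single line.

INNER JOIN keeps only pairs where the ON condition holds.
Matching on a.part_id <> b.part_id. A NULL in a compared column never satisfies the condition.
- a (part_id=5) pairs with 3 row(s) of b.
- a (part_id=2) pairs with 3 row(s) of b.
- a (part_id=NULL) has no partner → excluded.
- a (part_id=8) pairs with 4 row(s) of b.
- a (part_id=2) pairs with 3 row(s) of b.
- a (part_id=5) pairs with 3 row(s) of b.

(2, 5, black, green); (2, 5, black, white); (2, 5, teal, green); (2, 5, teal, white); (2, 8, black, green); (2, 8, black, white); (5, 2, green, black); (5, 2, green, teal); (5, 2, white, black); (5, 2, white, teal); (5, 8, black, black); (5, 8, black, teal); (8, 2, green, black); (8, 2, white, black); (8, 5, black, black); (8, 5, teal, black)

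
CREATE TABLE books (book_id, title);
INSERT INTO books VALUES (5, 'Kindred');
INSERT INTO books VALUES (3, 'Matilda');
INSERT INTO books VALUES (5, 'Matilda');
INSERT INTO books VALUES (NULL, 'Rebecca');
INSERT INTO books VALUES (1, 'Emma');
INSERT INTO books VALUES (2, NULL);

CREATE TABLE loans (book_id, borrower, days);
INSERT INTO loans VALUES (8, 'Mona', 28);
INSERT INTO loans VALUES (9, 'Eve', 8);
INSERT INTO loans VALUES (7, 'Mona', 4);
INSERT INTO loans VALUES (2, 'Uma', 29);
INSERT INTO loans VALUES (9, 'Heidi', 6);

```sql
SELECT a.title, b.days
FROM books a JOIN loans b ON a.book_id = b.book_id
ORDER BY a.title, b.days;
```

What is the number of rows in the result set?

INNER JOIN keeps only pairs where the ON condition holds.
Matching on a.book_id = b.book_id. A NULL in a compared column never satisfies the condition.
Matched pairs: 1.
Total: 1 rows.

1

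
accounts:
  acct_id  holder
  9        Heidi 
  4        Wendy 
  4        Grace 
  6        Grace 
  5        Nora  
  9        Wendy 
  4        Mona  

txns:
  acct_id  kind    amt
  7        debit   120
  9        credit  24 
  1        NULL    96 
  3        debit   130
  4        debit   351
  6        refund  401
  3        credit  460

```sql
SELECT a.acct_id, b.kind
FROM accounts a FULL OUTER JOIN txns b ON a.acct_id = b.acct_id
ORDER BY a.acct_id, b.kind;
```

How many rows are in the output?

11

FULL OUTER JOIN keeps every row from both sides; unmatched rows get NULL for the other side's columns.
Matching on a.acct_id = b.acct_id.
Matched pairs: 6; unmatched a rows kept: 1; unmatched b rows kept: 4.
Total: 6 matched + 5 padded = 11 rows.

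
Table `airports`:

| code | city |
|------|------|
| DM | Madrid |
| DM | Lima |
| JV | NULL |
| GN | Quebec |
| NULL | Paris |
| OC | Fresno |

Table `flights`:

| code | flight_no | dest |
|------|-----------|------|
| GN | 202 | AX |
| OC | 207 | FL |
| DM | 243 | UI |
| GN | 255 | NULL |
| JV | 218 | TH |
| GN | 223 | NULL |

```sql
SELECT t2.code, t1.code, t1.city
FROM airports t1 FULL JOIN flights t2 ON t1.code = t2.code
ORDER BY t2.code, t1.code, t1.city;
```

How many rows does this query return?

8

FULL OUTER JOIN keeps every row from both sides; unmatched rows get NULL for the other side's columns.
Matching on t1.code = t2.code. A NULL in a compared column never satisfies the condition.
- t1[0] code=DM → 1 match(es) in t2 → 1 row(s).
- t1[1] code=DM → 1 match(es) in t2 → 1 row(s).
- t1[2] code=JV → 1 match(es) in t2 → 1 row(s).
- t1[3] code=GN → 3 match(es) in t2 → 3 row(s).
- t1[4] code=NULL → no match; kept with NULLs on the t2 side.
- t1[5] code=OC → 1 match(es) in t2 → 1 row(s).
Total: 7 matched + 1 padded = 8 rows.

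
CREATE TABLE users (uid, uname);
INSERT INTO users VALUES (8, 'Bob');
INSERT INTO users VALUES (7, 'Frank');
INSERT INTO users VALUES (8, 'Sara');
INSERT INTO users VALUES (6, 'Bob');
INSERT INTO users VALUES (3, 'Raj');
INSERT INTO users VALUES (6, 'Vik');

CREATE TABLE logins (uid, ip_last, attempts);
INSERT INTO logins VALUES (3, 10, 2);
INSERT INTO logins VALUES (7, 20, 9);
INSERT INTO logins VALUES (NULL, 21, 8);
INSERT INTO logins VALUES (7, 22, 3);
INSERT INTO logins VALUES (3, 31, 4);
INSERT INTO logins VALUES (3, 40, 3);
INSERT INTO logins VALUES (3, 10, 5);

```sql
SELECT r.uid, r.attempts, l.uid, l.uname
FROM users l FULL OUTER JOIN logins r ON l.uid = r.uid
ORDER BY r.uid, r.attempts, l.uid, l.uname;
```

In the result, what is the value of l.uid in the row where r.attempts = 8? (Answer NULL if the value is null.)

FULL OUTER JOIN keeps every row from both sides; unmatched rows get NULL for the other side's columns.
Matching on l.uid = r.uid. A NULL in a compared column never satisfies the condition.
- uid=8: no r row matches, row kept with r columns NULL.
- uid=7: 2 matching r row(s), so 2 row(s) emitted.
- uid=8: no r row matches, row kept with r columns NULL.
- uid=6: no r row matches, row kept with r columns NULL.
- uid=3: 4 matching r row(s), so 4 row(s) emitted.
- uid=6: no r row matches, row kept with r columns NULL.
- plus 1 unmatched r row(s), each kept with NULL l columns.

NULL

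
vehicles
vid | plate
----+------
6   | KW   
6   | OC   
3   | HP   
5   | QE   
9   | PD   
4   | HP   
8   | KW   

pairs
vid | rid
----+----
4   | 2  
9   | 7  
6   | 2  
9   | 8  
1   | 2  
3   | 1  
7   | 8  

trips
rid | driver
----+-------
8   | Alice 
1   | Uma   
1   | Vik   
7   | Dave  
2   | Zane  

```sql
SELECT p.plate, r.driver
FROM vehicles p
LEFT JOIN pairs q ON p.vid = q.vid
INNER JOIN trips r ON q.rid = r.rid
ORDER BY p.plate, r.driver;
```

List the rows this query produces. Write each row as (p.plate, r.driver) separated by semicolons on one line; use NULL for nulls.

(HP, Uma); (HP, Vik); (HP, Zane); (KW, Zane); (OC, Zane); (PD, Alice); (PD, Dave)

Joins associate left-to-right: vehicles LEFT JOIN pairs on vid gives 8 intermediate row(s).
Then INNER JOIN `trips r` on rid: keep only rows whose q.rid appears in r.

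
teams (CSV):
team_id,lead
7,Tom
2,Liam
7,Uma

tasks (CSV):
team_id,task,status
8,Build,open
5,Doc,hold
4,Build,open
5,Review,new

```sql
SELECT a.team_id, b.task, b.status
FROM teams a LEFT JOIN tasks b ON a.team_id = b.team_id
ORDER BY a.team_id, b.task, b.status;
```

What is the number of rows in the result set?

3

LEFT JOIN keeps every row from `teams`; unmatched rows get NULL for `tasks`'s columns.
Matching on a.team_id = b.team_id.
- a (team_id=7) has no partner → padded with NULL.
- a (team_id=2) has no partner → padded with NULL.
- a (team_id=7) has no partner → padded with NULL.
Total: 0 matched + 3 padded = 3 rows.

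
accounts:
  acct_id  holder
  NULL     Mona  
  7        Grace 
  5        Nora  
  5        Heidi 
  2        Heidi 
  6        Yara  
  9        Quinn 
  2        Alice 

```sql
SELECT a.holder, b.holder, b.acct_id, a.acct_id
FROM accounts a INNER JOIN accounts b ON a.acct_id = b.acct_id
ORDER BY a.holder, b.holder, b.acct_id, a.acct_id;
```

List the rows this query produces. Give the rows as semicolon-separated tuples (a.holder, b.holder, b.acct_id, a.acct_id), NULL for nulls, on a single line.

(Alice, Alice, 2, 2); (Alice, Heidi, 2, 2); (Grace, Grace, 7, 7); (Heidi, Alice, 2, 2); (Heidi, Heidi, 2, 2); (Heidi, Heidi, 5, 5); (Heidi, Nora, 5, 5); (Nora, Heidi, 5, 5); (Nora, Nora, 5, 5); (Quinn, Quinn, 9, 9); (Yara, Yara, 6, 6)

INNER JOIN keeps only pairs where the ON condition holds.
Matching on a.acct_id = b.acct_id. A NULL in a compared column never satisfies the condition.
- a (acct_id=NULL) has no partner → excluded.
- a (acct_id=7) pairs with 1 row(s) of b.
- a (acct_id=5) pairs with 2 row(s) of b.
- a (acct_id=5) pairs with 2 row(s) of b.
- a (acct_id=2) pairs with 2 row(s) of b.
- a (acct_id=6) pairs with 1 row(s) of b.
- a (acct_id=9) pairs with 1 row(s) of b.
- a (acct_id=2) pairs with 2 row(s) of b.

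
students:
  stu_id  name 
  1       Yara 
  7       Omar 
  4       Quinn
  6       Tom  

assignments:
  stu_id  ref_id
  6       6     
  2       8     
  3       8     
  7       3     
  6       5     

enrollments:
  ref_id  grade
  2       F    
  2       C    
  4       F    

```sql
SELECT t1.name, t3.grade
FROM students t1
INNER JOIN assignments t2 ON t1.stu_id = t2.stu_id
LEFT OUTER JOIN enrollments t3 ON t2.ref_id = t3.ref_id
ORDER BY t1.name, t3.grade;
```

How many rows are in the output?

Joins associate left-to-right: students INNER JOIN assignments on stu_id gives 3 intermediate row(s).
Then LEFT JOIN `enrollments t3` on ref_id: each of those 3 rows is kept; rows whose t2.ref_id has no match in t3 get NULL for t3's columns.
Result: 3 row(s).

3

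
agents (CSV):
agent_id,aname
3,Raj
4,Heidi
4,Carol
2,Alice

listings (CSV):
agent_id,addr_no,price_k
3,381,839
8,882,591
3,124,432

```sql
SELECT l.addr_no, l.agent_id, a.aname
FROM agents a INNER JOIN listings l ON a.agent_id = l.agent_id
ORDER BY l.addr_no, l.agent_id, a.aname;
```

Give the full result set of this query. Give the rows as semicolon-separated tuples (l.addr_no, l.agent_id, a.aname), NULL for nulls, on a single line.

INNER JOIN keeps only pairs where the ON condition holds.
Matching on a.agent_id = l.agent_id.
- a row (agent_id=3): matches 2 l row(s) → 2 output row(s).
- a row (agent_id=4): no match → dropped.
- a row (agent_id=4): no match → dropped.
- a row (agent_id=2): no match → dropped.
After projecting and ordering:
l.addr_no | l.agent_id | a.aname
124 | 3 | Raj
381 | 3 | Raj

(124, 3, Raj); (381, 3, Raj)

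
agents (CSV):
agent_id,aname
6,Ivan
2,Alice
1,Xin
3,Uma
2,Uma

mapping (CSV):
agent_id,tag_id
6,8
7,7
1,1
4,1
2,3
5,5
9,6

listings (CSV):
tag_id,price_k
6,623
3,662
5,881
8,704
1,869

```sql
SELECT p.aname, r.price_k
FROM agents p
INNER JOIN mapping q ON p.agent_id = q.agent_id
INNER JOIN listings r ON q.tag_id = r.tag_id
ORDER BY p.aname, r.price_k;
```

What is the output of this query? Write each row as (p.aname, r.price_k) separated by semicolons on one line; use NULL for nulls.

(Alice, 662); (Ivan, 704); (Uma, 662); (Xin, 869)

Step 1 — p INNER JOIN q on agent_id → 4 row(s).
Then INNER JOIN `listings r` on tag_id: keep only rows whose q.tag_id appears in r.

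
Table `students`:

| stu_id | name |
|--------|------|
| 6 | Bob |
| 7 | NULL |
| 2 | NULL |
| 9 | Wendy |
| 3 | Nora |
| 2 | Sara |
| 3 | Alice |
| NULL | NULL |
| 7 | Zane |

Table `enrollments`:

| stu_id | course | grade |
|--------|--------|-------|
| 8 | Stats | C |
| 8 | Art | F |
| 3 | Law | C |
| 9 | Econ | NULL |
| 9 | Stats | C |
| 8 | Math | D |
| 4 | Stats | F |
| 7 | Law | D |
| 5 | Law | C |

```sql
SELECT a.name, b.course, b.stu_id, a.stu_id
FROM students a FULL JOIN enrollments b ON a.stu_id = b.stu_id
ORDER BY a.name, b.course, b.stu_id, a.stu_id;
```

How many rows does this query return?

15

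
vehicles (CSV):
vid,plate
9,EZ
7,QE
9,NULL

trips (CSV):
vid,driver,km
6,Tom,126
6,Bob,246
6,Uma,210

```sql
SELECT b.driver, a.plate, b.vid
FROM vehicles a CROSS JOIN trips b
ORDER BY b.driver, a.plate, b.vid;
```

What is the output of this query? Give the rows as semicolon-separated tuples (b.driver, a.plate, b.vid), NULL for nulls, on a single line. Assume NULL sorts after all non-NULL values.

CROSS JOIN pairs every row of `vehicles` with every row of `trips`: 3 × 3 = 9 rows.

(Bob, EZ, 6); (Bob, QE, 6); (Bob, NULL, 6); (Tom, EZ, 6); (Tom, QE, 6); (Tom, NULL, 6); (Uma, EZ, 6); (Uma, QE, 6); (Uma, NULL, 6)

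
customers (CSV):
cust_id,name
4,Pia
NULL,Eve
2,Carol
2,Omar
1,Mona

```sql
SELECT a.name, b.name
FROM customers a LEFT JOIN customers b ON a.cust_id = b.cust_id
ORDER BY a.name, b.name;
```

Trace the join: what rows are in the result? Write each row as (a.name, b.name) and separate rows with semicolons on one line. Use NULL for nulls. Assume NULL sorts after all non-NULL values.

(Carol, Carol); (Carol, Omar); (Eve, NULL); (Mona, Mona); (Omar, Carol); (Omar, Omar); (Pia, Pia)

LEFT JOIN keeps every row from `customers a`; unmatched rows get NULL for `customers b`'s columns.
Matching on a.cust_id = b.cust_id. A NULL in a compared column never satisfies the condition.
Matched pairs: 6; unmatched a rows kept: 1.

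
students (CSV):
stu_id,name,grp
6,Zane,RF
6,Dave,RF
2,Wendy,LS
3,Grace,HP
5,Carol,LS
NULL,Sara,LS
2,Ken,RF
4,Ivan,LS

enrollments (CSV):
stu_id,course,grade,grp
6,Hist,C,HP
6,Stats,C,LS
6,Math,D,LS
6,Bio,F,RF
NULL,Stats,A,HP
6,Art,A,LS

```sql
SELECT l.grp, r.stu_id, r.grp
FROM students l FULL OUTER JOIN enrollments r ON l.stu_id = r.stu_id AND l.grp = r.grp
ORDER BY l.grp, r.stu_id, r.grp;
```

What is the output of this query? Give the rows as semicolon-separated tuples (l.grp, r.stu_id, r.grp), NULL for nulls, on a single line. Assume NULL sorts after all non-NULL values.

(HP, NULL, NULL); (LS, NULL, NULL); (LS, NULL, NULL); (LS, NULL, NULL); (LS, NULL, NULL); (RF, 6, RF); (RF, 6, RF); (RF, NULL, NULL); (NULL, 6, HP); (NULL, 6, LS); (NULL, 6, LS); (NULL, 6, LS); (NULL, NULL, HP)

FULL OUTER JOIN keeps every row from both sides; unmatched rows get NULL for the other side's columns.
Matching on l.stu_id = r.stu_id AND l.grp = r.grp. A NULL in a compared column never satisfies the condition.
- l[0] stu_id=6, grp=RF → 1 match(es) in r → 1 row(s).
- l[1] stu_id=6, grp=RF → 1 match(es) in r → 1 row(s).
- l[2] stu_id=2, grp=LS → no match; kept with NULLs on the r side.
- l[3] stu_id=3, grp=HP → no match; kept with NULLs on the r side.
- l[4] stu_id=5, grp=LS → no match; kept with NULLs on the r side.
- l[5] stu_id=NULL, grp=LS → no match; kept with NULLs on the r side.
- l[6] stu_id=2, grp=RF → no match; kept with NULLs on the r side.
- l[7] stu_id=4, grp=LS → no match; kept with NULLs on the r side.
- 5 r row(s) had no l match → kept, l columns NULL.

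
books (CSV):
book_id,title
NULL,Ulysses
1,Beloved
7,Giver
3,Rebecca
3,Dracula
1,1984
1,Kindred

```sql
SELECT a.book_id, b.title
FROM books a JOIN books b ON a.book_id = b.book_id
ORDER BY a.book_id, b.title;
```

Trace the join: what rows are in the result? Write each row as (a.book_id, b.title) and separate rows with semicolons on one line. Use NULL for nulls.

(1, 1984); (1, 1984); (1, 1984); (1, Beloved); (1, Beloved); (1, Beloved); (1, Kindred); (1, Kindred); (1, Kindred); (3, Dracula); (3, Dracula); (3, Rebecca); (3, Rebecca); (7, Giver)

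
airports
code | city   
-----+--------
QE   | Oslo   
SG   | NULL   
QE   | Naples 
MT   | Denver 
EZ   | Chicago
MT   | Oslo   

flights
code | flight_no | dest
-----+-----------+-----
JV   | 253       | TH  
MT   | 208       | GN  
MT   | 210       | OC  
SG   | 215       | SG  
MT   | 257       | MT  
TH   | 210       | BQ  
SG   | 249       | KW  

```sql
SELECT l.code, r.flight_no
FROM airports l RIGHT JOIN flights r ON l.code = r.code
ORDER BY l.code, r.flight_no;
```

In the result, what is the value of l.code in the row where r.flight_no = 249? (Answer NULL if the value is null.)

SG

RIGHT JOIN keeps every row from `flights`; unmatched rows get NULL for `airports`'s columns.
Matching on l.code = r.code.
- l[0] code=QE → no match.
- l[1] code=SG → 2 match(es) in r → 2 row(s).
- l[2] code=QE → no match.
- l[3] code=MT → 3 match(es) in r → 3 row(s).
- l[4] code=EZ → no match.
- l[5] code=MT → 3 match(es) in r → 3 row(s).
- 2 r row(s) had no l match → kept, l columns NULL.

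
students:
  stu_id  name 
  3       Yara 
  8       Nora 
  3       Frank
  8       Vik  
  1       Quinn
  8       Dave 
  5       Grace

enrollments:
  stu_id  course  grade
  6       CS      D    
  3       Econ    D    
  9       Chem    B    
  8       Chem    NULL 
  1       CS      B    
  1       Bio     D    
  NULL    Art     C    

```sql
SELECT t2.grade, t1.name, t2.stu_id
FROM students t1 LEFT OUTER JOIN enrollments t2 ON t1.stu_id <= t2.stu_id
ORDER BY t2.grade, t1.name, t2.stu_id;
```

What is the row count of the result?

LEFT JOIN keeps every row from `students`; unmatched rows get NULL for `enrollments`'s columns.
Matching on t1.stu_id <= t2.stu_id. A NULL in a compared column never satisfies the condition.
- t1 (stu_id=3) pairs with 4 row(s) of t2.
- t1 (stu_id=8) pairs with 2 row(s) of t2.
- t1 (stu_id=3) pairs with 4 row(s) of t2.
- t1 (stu_id=8) pairs with 2 row(s) of t2.
- t1 (stu_id=1) pairs with 6 row(s) of t2.
- t1 (stu_id=8) pairs with 2 row(s) of t2.
- t1 (stu_id=5) pairs with 3 row(s) of t2.
Total: 23 rows.

23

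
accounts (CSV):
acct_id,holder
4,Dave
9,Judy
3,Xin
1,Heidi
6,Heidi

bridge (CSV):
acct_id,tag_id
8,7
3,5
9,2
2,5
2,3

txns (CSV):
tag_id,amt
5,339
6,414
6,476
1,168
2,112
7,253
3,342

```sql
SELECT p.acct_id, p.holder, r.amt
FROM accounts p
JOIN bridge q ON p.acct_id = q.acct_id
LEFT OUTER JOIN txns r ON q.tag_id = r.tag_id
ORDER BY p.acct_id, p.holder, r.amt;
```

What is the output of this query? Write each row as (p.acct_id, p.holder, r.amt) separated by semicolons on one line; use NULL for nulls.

Evaluate left to right. First `accounts p INNER JOIN bridge q` on acct_id: 2 row(s).
Then LEFT JOIN `txns r` on tag_id: each of those 2 rows is kept; rows whose q.tag_id has no match in r get NULL for r's columns.

(3, Xin, 339); (9, Judy, 112)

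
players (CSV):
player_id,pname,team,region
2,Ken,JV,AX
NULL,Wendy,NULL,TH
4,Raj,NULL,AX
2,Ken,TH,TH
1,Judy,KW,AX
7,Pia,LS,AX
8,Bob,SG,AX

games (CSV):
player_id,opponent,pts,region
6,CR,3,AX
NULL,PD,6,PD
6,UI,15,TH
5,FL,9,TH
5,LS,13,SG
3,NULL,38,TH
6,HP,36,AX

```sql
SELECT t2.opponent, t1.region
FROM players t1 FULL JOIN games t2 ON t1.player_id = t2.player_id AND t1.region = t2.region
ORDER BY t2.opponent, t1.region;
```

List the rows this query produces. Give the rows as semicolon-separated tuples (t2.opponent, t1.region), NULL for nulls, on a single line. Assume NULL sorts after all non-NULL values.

FULL OUTER JOIN keeps every row from both sides; unmatched rows get NULL for the other side's columns.
Matching on t1.player_id = t2.player_id AND t1.region = t2.region. A NULL in a compared column never satisfies the condition.
Matched pairs: 0; unmatched t1 rows kept: 7; unmatched t2 rows kept: 7.

(CR, NULL); (FL, NULL); (HP, NULL); (LS, NULL); (PD, NULL); (UI, NULL); (NULL, AX); (NULL, AX); (NULL, AX); (NULL, AX); (NULL, AX); (NULL, TH); (NULL, TH); (NULL, NULL)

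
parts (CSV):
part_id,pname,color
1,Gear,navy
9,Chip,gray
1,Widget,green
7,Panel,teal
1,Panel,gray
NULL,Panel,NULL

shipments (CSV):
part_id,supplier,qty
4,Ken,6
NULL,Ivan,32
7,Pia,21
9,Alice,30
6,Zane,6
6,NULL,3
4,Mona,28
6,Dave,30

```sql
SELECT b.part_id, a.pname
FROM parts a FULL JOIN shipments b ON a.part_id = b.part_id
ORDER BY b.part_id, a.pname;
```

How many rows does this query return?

12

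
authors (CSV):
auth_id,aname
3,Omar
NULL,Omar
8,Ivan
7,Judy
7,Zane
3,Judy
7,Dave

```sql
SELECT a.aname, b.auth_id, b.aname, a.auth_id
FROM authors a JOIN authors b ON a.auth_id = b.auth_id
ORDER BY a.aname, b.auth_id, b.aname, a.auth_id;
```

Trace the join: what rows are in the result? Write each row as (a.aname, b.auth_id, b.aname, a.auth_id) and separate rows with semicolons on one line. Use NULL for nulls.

INNER JOIN keeps only pairs where the ON condition holds.
Matching on a.auth_id = b.auth_id. A NULL in a compared column never satisfies the condition.
Matched pairs: 14.

(Dave, 7, Dave, 7); (Dave, 7, Judy, 7); (Dave, 7, Zane, 7); (Ivan, 8, Ivan, 8); (Judy, 3, Judy, 3); (Judy, 3, Omar, 3); (Judy, 7, Dave, 7); (Judy, 7, Judy, 7); (Judy, 7, Zane, 7); (Omar, 3, Judy, 3); (Omar, 3, Omar, 3); (Zane, 7, Dave, 7); (Zane, 7, Judy, 7); (Zane, 7, Zane, 7)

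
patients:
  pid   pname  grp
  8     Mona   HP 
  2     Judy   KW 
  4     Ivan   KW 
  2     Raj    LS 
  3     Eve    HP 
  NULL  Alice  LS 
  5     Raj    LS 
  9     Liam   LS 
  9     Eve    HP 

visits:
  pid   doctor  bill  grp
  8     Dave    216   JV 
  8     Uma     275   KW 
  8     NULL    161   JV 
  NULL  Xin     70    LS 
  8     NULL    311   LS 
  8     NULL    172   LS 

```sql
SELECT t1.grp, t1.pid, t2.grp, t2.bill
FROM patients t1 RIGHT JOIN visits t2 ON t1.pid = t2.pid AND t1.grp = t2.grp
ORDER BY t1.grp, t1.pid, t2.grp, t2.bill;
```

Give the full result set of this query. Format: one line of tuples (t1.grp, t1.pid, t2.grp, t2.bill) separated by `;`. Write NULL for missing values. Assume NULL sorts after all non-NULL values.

RIGHT JOIN keeps every row from `visits`; unmatched rows get NULL for `patients`'s columns.
Matching on t1.pid = t2.pid AND t1.grp = t2.grp. A NULL in a compared column never satisfies the condition.
Matched pairs: 0; unmatched t2 rows kept: 6.

(NULL, NULL, JV, 161); (NULL, NULL, JV, 216); (NULL, NULL, KW, 275); (NULL, NULL, LS, 70); (NULL, NULL, LS, 172); (NULL, NULL, LS, 311)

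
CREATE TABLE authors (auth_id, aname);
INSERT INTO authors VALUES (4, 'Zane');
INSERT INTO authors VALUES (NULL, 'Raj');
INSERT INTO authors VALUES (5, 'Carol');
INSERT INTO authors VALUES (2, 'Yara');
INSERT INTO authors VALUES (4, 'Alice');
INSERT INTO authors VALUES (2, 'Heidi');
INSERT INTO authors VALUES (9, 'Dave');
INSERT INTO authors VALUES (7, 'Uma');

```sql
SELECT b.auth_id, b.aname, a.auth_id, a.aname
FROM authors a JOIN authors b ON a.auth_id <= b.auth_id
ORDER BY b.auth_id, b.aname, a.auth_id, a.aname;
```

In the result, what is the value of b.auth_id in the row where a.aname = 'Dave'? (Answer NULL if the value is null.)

9

INNER JOIN keeps only pairs where the ON condition holds.
Matching on a.auth_id <= b.auth_id. A NULL in a compared column never satisfies the condition.
- auth_id=4: 5 matching b row(s), so 5 row(s) emitted.
- auth_id=NULL: no matching b row, dropped.
- auth_id=5: 3 matching b row(s), so 3 row(s) emitted.
- auth_id=2: 7 matching b row(s), so 7 row(s) emitted.
- auth_id=4: 5 matching b row(s), so 5 row(s) emitted.
- auth_id=2: 7 matching b row(s), so 7 row(s) emitted.
- auth_id=9: 1 matching b row(s), so 1 row(s) emitted.
- auth_id=7: 2 matching b row(s), so 2 row(s) emitted.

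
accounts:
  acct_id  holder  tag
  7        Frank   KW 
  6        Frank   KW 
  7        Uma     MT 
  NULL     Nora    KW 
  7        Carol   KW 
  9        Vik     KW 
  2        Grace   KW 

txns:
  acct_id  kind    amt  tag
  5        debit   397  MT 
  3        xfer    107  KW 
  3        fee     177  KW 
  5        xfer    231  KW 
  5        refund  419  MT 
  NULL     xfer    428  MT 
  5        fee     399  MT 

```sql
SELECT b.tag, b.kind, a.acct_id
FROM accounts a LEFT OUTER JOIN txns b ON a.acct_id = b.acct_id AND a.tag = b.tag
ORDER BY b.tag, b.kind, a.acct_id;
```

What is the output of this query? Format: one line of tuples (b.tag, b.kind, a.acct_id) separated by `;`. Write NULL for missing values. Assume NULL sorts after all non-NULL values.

LEFT JOIN keeps every row from `accounts`; unmatched rows get NULL for `txns`'s columns.
Matching on a.acct_id = b.acct_id AND a.tag = b.tag. A NULL in a compared column never satisfies the condition.
- a row (acct_id=7, tag=KW): no match → kept, b columns NULL.
- a row (acct_id=6, tag=KW): no match → kept, b columns NULL.
- a row (acct_id=7, tag=MT): no match → kept, b columns NULL.
- a row (acct_id=NULL, tag=KW): no match → kept, b columns NULL.
- a row (acct_id=7, tag=KW): no match → kept, b columns NULL.
- a row (acct_id=9, tag=KW): no match → kept, b columns NULL.
- a row (acct_id=2, tag=KW): no match → kept, b columns NULL.
After projecting and ordering:
b.tag | b.kind | a.acct_id
NULL | NULL | 2
NULL | NULL | 6
NULL | NULL | 7
NULL | NULL | 7
NULL | NULL | 7
NULL | NULL | 9
NULL | NULL | NULL

(NULL, NULL, 2); (NULL, NULL, 6); (NULL, NULL, 7); (NULL, NULL, 7); (NULL, NULL, 7); (NULL, NULL, 9); (NULL, NULL, NULL)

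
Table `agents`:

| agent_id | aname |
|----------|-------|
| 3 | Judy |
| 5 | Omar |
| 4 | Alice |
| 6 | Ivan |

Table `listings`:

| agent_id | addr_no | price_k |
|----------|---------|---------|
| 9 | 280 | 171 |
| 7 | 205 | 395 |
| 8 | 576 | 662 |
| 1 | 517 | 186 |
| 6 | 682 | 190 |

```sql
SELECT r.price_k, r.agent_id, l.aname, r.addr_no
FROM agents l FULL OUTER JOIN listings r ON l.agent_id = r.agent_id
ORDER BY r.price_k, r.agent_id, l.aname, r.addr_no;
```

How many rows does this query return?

8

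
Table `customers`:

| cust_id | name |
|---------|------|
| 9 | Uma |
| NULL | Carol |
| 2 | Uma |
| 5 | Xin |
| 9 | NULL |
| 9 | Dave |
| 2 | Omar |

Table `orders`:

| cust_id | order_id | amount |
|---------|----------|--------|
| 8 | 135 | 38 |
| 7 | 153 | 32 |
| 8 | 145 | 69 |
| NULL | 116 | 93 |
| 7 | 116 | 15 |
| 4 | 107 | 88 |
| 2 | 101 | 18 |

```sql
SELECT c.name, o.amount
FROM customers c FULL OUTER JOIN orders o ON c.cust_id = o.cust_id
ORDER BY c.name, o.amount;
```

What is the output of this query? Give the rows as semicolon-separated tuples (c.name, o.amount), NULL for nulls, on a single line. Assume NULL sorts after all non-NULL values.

(Carol, NULL); (Dave, NULL); (Omar, 18); (Uma, 18); (Uma, NULL); (Xin, NULL); (NULL, 15); (NULL, 32); (NULL, 38); (NULL, 69); (NULL, 88); (NULL, 93); (NULL, NULL)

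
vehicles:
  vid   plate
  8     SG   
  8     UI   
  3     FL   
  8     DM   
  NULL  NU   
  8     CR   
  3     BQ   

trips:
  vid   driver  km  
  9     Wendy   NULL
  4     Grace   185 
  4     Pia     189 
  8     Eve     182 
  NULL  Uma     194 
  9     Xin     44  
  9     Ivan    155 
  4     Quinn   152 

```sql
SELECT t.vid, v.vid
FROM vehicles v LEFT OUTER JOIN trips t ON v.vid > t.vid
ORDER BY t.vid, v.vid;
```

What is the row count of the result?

LEFT JOIN keeps every row from `vehicles`; unmatched rows get NULL for `trips`'s columns.
Matching on v.vid > t.vid. A NULL in a compared column never satisfies the condition.
- v (vid=8) pairs with 3 row(s) of t.
- v (vid=8) pairs with 3 row(s) of t.
- v (vid=3) has no partner → padded with NULL.
- v (vid=8) pairs with 3 row(s) of t.
- v (vid=NULL) has no partner → padded with NULL.
- v (vid=8) pairs with 3 row(s) of t.
- v (vid=3) has no partner → padded with NULL.
Total: 12 matched + 3 padded = 15 rows.

15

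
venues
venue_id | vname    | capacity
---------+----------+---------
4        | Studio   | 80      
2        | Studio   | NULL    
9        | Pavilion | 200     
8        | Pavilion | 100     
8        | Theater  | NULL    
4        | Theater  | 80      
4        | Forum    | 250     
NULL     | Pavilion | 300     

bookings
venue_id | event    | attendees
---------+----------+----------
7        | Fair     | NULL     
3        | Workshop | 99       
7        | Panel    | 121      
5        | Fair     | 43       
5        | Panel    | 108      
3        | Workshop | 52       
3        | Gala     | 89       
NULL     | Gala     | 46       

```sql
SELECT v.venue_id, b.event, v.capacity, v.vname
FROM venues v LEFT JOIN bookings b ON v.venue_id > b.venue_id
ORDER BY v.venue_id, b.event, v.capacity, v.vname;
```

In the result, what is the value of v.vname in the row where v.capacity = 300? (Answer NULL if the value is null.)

Pavilion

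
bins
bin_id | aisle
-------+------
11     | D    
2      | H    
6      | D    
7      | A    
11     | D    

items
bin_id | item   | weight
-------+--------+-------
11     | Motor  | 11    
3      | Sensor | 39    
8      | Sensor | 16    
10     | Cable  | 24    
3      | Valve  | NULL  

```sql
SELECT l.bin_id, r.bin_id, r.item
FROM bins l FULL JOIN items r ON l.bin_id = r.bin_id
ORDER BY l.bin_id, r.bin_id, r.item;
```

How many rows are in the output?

FULL OUTER JOIN keeps every row from both sides; unmatched rows get NULL for the other side's columns.
Matching on l.bin_id = r.bin_id.
Matched pairs: 2; unmatched l rows kept: 3; unmatched r rows kept: 4.
Total: 2 matched + 7 padded = 9 rows.

9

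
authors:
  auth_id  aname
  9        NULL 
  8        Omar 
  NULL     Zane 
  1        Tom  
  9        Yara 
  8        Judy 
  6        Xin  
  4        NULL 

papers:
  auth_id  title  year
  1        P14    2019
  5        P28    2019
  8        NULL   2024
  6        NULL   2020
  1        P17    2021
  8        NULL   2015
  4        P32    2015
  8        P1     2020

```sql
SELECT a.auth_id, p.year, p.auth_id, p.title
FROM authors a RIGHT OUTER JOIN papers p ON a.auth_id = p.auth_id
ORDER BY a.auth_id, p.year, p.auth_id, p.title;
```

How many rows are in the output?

11

RIGHT JOIN keeps every row from `papers`; unmatched rows get NULL for `authors`'s columns.
Matching on a.auth_id = p.auth_id. A NULL in a compared column never satisfies the condition.
Matched pairs: 10; unmatched p rows kept: 1.
Total: 10 matched + 1 padded = 11 rows.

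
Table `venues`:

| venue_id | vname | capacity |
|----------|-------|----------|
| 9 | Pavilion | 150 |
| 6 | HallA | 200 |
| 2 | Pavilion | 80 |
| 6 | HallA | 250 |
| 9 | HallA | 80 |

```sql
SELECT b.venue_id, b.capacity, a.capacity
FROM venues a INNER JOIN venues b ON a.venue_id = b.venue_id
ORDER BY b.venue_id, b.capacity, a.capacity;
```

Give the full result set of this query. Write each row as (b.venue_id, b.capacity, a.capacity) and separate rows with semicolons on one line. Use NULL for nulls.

(2, 80, 80); (6, 200, 200); (6, 200, 250); (6, 250, 200); (6, 250, 250); (9, 80, 80); (9, 80, 150); (9, 150, 80); (9, 150, 150)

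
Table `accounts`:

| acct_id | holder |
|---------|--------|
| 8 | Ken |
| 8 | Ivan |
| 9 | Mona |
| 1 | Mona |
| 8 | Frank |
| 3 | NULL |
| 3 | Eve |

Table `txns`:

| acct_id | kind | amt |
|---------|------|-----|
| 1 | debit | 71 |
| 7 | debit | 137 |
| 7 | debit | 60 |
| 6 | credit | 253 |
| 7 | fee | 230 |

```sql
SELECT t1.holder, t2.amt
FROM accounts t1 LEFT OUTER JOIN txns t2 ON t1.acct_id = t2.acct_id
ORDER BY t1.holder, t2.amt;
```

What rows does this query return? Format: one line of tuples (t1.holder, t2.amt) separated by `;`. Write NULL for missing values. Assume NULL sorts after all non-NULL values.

(Eve, NULL); (Frank, NULL); (Ivan, NULL); (Ken, NULL); (Mona, 71); (Mona, NULL); (NULL, NULL)

LEFT JOIN keeps every row from `accounts`; unmatched rows get NULL for `txns`'s columns.
Matching on t1.acct_id = t2.acct_id.
- acct_id=8: no t2 row matches, row kept with t2 columns NULL.
- acct_id=8: no t2 row matches, row kept with t2 columns NULL.
- acct_id=9: no t2 row matches, row kept with t2 columns NULL.
- acct_id=1: 1 matching t2 row(s), so 1 row(s) emitted.
- acct_id=8: no t2 row matches, row kept with t2 columns NULL.
- acct_id=3: no t2 row matches, row kept with t2 columns NULL.
- acct_id=3: no t2 row matches, row kept with t2 columns NULL.
After projecting and ordering:
t1.holder | t2.amt
Eve | NULL
Frank | NULL
Ivan | NULL
Ken | NULL
Mona | 71
Mona | NULL
NULL | NULL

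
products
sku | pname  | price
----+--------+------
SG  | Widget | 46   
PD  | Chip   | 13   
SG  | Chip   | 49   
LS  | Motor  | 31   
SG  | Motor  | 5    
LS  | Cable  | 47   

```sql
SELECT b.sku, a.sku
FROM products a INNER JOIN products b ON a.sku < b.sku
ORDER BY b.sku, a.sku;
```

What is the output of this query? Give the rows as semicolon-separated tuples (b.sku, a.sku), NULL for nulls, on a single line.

(PD, LS); (PD, LS); (SG, LS); (SG, LS); (SG, LS); (SG, LS); (SG, LS); (SG, LS); (SG, PD); (SG, PD); (SG, PD)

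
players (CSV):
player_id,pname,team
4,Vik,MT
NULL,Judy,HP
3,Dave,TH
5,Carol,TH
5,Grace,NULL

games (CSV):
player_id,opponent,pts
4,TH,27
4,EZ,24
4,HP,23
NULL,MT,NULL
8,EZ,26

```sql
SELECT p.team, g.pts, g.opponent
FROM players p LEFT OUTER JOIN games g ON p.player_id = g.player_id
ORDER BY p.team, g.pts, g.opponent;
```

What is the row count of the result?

7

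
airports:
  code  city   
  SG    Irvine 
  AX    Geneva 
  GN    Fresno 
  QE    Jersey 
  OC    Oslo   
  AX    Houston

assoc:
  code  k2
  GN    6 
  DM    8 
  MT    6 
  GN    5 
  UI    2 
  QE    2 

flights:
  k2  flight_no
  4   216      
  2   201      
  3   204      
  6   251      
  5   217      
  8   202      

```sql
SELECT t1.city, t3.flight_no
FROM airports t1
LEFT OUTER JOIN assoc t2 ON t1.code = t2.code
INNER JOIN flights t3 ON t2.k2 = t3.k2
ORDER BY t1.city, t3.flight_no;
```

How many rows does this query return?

Evaluate left to right. First `airports t1 LEFT JOIN assoc t2` on code: 7 row(s).
Then INNER JOIN `flights t3` on k2: keep only rows whose t2.k2 appears in t3.
Result: 3 row(s).

3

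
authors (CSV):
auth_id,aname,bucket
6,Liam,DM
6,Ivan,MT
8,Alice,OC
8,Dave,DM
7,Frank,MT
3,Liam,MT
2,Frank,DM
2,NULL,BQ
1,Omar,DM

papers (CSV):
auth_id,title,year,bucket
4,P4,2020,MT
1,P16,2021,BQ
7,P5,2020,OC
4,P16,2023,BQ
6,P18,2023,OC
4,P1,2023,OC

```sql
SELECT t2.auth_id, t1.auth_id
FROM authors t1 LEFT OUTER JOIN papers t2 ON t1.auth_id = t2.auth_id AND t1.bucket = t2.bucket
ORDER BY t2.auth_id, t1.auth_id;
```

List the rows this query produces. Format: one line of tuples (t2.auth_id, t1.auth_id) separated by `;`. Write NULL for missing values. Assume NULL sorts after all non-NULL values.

LEFT JOIN keeps every row from `authors`; unmatched rows get NULL for `papers`'s columns.
Matching on t1.auth_id = t2.auth_id AND t1.bucket = t2.bucket.
- t1 row (auth_id=6, bucket=DM): no match → kept, t2 columns NULL.
- t1 row (auth_id=6, bucket=MT): no match → kept, t2 columns NULL.
- t1 row (auth_id=8, bucket=OC): no match → kept, t2 columns NULL.
- t1 row (auth_id=8, bucket=DM): no match → kept, t2 columns NULL.
- t1 row (auth_id=7, bucket=MT): no match → kept, t2 columns NULL.
- t1 row (auth_id=3, bucket=MT): no match → kept, t2 columns NULL.
- t1 row (auth_id=2, bucket=DM): no match → kept, t2 columns NULL.
- t1 row (auth_id=2, bucket=BQ): no match → kept, t2 columns NULL.
- t1 row (auth_id=1, bucket=DM): no match → kept, t2 columns NULL.
After projecting and ordering:
t2.auth_id | t1.auth_id
NULL | 1
NULL | 2
NULL | 2
NULL | 3
NULL | 6
NULL | 6
NULL | 7
NULL | 8
NULL | 8

(NULL, 1); (NULL, 2); (NULL, 2); (NULL, 3); (NULL, 6); (NULL, 6); (NULL, 7); (NULL, 8); (NULL, 8)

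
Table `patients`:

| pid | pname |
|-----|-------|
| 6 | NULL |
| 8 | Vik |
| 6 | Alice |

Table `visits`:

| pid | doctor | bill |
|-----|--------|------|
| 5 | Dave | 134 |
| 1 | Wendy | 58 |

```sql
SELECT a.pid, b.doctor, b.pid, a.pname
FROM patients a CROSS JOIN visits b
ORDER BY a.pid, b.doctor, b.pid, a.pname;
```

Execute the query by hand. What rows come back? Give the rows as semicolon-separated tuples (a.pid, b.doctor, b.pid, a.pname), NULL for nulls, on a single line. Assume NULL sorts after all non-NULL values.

CROSS JOIN pairs every row of `patients` with every row of `visits`: 3 × 2 = 6 rows.
After projecting and ordering:
a.pid | b.doctor | b.pid | a.pname
6 | Dave | 5 | Alice
6 | Dave | 5 | NULL
6 | Wendy | 1 | Alice
6 | Wendy | 1 | NULL
8 | Dave | 5 | Vik
8 | Wendy | 1 | Vik

(6, Dave, 5, Alice); (6, Dave, 5, NULL); (6, Wendy, 1, Alice); (6, Wendy, 1, NULL); (8, Dave, 5, Vik); (8, Wendy, 1, Vik)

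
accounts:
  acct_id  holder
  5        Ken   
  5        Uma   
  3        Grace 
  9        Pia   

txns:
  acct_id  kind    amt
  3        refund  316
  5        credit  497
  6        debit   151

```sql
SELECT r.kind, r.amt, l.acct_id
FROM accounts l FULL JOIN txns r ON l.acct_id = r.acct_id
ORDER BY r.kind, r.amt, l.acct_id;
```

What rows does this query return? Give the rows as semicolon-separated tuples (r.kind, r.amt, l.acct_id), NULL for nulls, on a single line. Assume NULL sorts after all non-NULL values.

(credit, 497, 5); (credit, 497, 5); (debit, 151, NULL); (refund, 316, 3); (NULL, NULL, 9)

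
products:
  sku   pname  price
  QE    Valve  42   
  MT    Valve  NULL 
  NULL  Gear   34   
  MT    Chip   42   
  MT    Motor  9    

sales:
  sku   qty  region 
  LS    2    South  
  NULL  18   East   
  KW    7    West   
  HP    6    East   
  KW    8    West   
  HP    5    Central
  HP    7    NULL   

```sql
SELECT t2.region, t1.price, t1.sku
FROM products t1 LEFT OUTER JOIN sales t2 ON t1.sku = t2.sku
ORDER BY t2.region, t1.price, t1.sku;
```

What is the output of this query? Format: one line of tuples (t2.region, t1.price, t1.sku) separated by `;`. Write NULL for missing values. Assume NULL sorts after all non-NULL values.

(NULL, 9, MT); (NULL, 34, NULL); (NULL, 42, MT); (NULL, 42, QE); (NULL, NULL, MT)

LEFT JOIN keeps every row from `products`; unmatched rows get NULL for `sales`'s columns.
Matching on t1.sku = t2.sku. A NULL in a compared column never satisfies the condition.
- t1[0] sku=QE → no match; kept with NULLs on the t2 side.
- t1[1] sku=MT → no match; kept with NULLs on the t2 side.
- t1[2] sku=NULL → no match; kept with NULLs on the t2 side.
- t1[3] sku=MT → no match; kept with NULLs on the t2 side.
- t1[4] sku=MT → no match; kept with NULLs on the t2 side.
After projecting and ordering:
t2.region | t1.price | t1.sku
NULL | 9 | MT
NULL | 34 | NULL
NULL | 42 | MT
NULL | 42 | QE
NULL | NULL | MT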